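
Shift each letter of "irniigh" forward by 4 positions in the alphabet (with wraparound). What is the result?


Input: 'irniigh', shift = 4
Operation: for each letter, (position + 4) mod 26
Mapping: 'i'(8+4=12)->'m', 'r'(17+4=21)->'v', 'n'(13+4=17)->'r', 'i'(8+4=12)->'m', 'i'(8+4=12)->'m', 'g'(6+4=10)->'k', 'h'(7+4=11)->'l'
Result: mvrmmkl


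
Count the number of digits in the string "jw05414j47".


Input string: 'jw05414j47'
Operation: count digit characters (0-9)
Scan: 'j', 'w', '0'(digit), '5'(digit), '4'(digit), '1'(digit), '4'(digit), 'j', '4'(digit), '7'(digit)
Digits found: 7
Result: 7


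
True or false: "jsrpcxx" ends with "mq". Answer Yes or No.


Input string: 'jsrpcxx'
Suffix to check: 'mq'
Last 2 characters of input: 'xx'
Match: False
Result: No


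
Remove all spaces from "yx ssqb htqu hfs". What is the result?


Input string: 'yx ssqb htqu hfs'
Operation: remove all spaces
Words: 'yx', 'ssqb', 'htqu', 'hfs'
Join without spaces: yxssqbhtquhfs


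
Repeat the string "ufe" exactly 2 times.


Input string: 'ufe'
Operation: repeat 2 times
Concatenation: 'ufe' + 'ufe'
Result: ufeufe


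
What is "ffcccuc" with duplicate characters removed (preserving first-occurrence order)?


Input: 'ffcccuc'
Operation: keep first occurrence of each character
Scan: s[0]='f' new -> keep; s[1]='f' seen -> skip; s[2]='c' new -> keep; s[3]='c' seen -> skip; s[4]='c' seen -> skip; s[5]='u' new -> keep; s[6]='c' seen -> skip
Result: fcu


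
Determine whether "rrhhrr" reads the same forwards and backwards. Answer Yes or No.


Input string: 'rrhhrr'
Reversed: 'rrhhrr'
Compare pairs: s[0]='r' vs s[5]='r' (match), s[1]='r' vs s[4]='r' (match), s[2]='h' vs s[3]='h' (match)
Palindrome: Yes


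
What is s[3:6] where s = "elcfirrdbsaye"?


Input string: 'elcfirrdbsaye'
Operation: slice [3:6]
Extract characters: s[3]='f', s[4]='i', s[5]='r'
Result: fir


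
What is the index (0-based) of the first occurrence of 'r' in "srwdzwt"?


Input string: 'srwdzwt'
Target: 'r'
Scanning left to right: s[0]='s', s[1]='r'
First match at index: 1


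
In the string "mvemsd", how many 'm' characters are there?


Input string: 'mvemsd'
Target character: 'm'
Scan each position: s[0]='m', s[3]='m'
Matches found at indices: 0, 3
Total: 2


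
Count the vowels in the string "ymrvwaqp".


Input string: 'ymrvwaqp'
Operation: count vowels (a, e, i, o, u)
Scan: s[0]='y', s[1]='m', s[2]='r', s[3]='v', s[4]='w', s[5]='a' (vowel), s[6]='q', s[7]='p'
Vowels found: 1
Result: 1


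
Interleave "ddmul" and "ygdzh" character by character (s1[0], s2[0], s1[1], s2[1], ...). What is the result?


String 1: 'ddmul'
String 2: 'ygdzh'
Operation: alternate characters
Pairs: 'd'+'y', 'd'+'g', 'm'+'d', 'u'+'z', 'l'+'h'
Result: dydgmduzlh


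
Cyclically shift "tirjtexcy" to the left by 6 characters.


Input: 'tirjtexcy', shift = 6
Operation: split at index 6 and swap parts
Front part s[0:6] = 'tirjte'
Back part s[6:] = 'xcy'
Rotated = back + front = 'xcy' + 'tirjte'
Result: xcytirjte


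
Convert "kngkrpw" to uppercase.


Input string: 'kngkrpw'
Operation: convert each letter to uppercase
Mapping: 'k'->'K', 'n'->'N', 'g'->'G', 'k'->'K', 'r'->'R', 'p'->'P', 'w'->'W'
Result: KNGKRPW


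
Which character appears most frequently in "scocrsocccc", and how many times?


Input: 'scocrsocccc'
Operation: tally each character
Counts: 'c':6, 'o':2, 'r':1, 's':2
Maximum: 'c' appears 6 times


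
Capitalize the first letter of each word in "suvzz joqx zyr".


Input string: 'suvzz joqx zyr'
Operation: capitalize first letter of each word
Word transformations: 'suvzz'->'Suvzz', 'joqx'->'Joqx', 'zyr'->'Zyr'
Result: Suvzz Joqx Zyr


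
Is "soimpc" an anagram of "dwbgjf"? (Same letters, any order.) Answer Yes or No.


String 1: 'dwbgjf' -> sorted: 'bdfgjw'
String 2: 'soimpc' -> sorted: 'cimops'
Compare sorted forms: 'bdfgjw' != 'cimops'
Anagram: No


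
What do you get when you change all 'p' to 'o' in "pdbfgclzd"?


Input string: 'pdbfgclzd'
Operation: replace 'p' with 'o'
Positions of 'p': 0
After replacement: odbfgclzd


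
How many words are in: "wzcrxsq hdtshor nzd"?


Input string: 'wzcrxsq hdtshor nzd'
Operation: split by spaces
Words found: 'wzcrxsq', 'hdtshor', 'nzd'
Word count: 3


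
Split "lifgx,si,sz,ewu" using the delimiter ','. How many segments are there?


Input string: 'lifgx,si,sz,ewu'
Delimiter: ','
Split result: 'lifgx', 'si', 'sz', 'ewu'
Number of parts: 4


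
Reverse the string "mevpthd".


Input string: 'mevpthd'
Operation: reverse character order
Original order: 'm' -> 'e' -> 'v' -> 'p' -> 't' -> 'h' -> 'd'
Reversed order: 'd' -> 'h' -> 't' -> 'p' -> 'v' -> 'e' -> 'm'
Result: dhtpvem


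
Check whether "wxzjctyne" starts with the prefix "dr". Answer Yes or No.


Input string: 'wxzjctyne'
Prefix to check: 'dr'
First 2 characters of input: 'wx'
Match: False
Result: No


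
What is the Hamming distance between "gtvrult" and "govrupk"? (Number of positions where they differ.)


String 1: 'gtvrult'
String 2: 'govrupk'
Compare each position: pos 0: 'g'=='g', pos 1: 't'!='o', pos 2: 'v'=='v', pos 3: 'r'=='r', pos 4: 'u'=='u', pos 5: 'l'!='p', pos 6: 't'!='k'
Differing positions: 3
Hamming distance: 3


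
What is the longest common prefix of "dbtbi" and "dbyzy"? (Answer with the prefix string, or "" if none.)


String 1: 'dbtbi'
String 2: 'dbyzy'
Compare position by position:
pos 0: 'd' vs 'd' match
pos 1: 'b' vs 'b' match
pos 2: 't' vs 'y' differ -> stop
Longest common prefix: "db" (length 2)


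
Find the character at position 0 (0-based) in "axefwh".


Input string: 'axefwh'
Operation: get character at index 0
Index mapping: s[0]='a'
Result: 'a'


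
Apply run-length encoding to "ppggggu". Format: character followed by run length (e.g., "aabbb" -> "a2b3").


Input: 'ppggggu'
Operation: identify consecutive runs
Runs: 'pp' -> p2, 'gggg' -> g4, 'u' -> u1
Encoded: p2g4u1


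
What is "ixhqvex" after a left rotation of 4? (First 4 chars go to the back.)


Input: 'ixhqvex', shift = 4
Operation: split at index 4 and swap parts
Front part s[0:4] = 'ixhq'
Back part s[4:] = 'vex'
Rotated = back + front = 'vex' + 'ixhq'
Result: vexixhq


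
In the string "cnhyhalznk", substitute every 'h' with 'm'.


Input string: 'cnhyhalznk'
Operation: replace 'h' with 'm'
Positions of 'h': 2, 4
After replacement: cnmymalznk


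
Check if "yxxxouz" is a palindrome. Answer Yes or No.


Input string: 'yxxxouz'
Reversed: 'zuoxxxy'
Compare pairs: s[0]='y' vs s[6]='z' (mismatch), s[1]='x' vs s[5]='u' (mismatch), s[2]='x' vs s[4]='o' (mismatch)
Palindrome: No


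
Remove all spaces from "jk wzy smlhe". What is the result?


Input string: 'jk wzy smlhe'
Operation: remove all spaces
Words: 'jk', 'wzy', 'smlhe'
Join without spaces: jkwzysmlhe


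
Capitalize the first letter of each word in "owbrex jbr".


Input string: 'owbrex jbr'
Operation: capitalize first letter of each word
Word transformations: 'owbrex'->'Owbrex', 'jbr'->'Jbr'
Result: Owbrex Jbr


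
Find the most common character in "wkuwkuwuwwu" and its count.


Input: 'wkuwkuwuwwu'
Operation: tally each character
Counts: 'k':2, 'u':4, 'w':5
Maximum: 'w' appears 5 times


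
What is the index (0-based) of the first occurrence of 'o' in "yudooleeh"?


Input string: 'yudooleeh'
Target: 'o'
Scanning left to right: s[0]='y', s[1]='u', s[2]='d', s[3]='o'
First match at index: 3


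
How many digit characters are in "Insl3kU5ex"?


Input string: 'Insl3kU5ex'
Operation: count digit characters (0-9)
Scan: 'I', 'n', 's', 'l', '3'(digit), 'k', 'U', '5'(digit), 'e', 'x'
Digits found: 2
Result: 2


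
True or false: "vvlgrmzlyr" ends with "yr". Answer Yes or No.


Input string: 'vvlgrmzlyr'
Suffix to check: 'yr'
Last 2 characters of input: 'yr'
Match: True
Result: Yes


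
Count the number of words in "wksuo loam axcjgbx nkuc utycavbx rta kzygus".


Input string: 'wksuo loam axcjgbx nkuc utycavbx rta kzygus'
Operation: split by spaces
Words found: 'wksuo', 'loam', 'axcjgbx', 'nkuc', 'utycavbx', 'rta', 'kzygus'
Word count: 7


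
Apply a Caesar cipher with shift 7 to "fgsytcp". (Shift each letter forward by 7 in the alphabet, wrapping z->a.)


Input: 'fgsytcp', shift = 7
Operation: for each letter, (position + 7) mod 26
Mapping: 'f'(5+7=12)->'m', 'g'(6+7=13)->'n', 's'(18+7=25)->'z', 'y'(24+7=31, 31 mod 26=5)->'f', 't'(19+7=26, 26 mod 26=0)->'a', 'c'(2+7=9)->'j', 'p'(15+7=22)->'w'
Result: mnzfajw


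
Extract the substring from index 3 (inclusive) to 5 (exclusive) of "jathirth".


Input string: 'jathirth'
Operation: slice [3:5]
Extract characters: s[3]='h', s[4]='i'
Result: hi


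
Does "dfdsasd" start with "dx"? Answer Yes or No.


Input string: 'dfdsasd'
Prefix to check: 'dx'
First 2 characters of input: 'df'
Match: False
Result: No


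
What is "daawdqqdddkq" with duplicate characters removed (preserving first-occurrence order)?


Input: 'daawdqqdddkq'
Operation: keep first occurrence of each character
Scan: s[0]='d' new -> keep; s[1]='a' new -> keep; s[2]='a' seen -> skip; s[3]='w' new -> keep; s[4]='d' seen -> skip; s[5]='q' new -> keep; s[6]='q' seen -> skip; s[7]='d' seen -> skip; s[8]='d' seen -> skip; s[9]='d' seen -> skip; s[10]='k' new -> keep; s[11]='q' seen -> skip
Result: dawqk


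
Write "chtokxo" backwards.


Input string: 'chtokxo'
Operation: reverse character order
Original order: 'c' -> 'h' -> 't' -> 'o' -> 'k' -> 'x' -> 'o'
Reversed order: 'o' -> 'x' -> 'k' -> 'o' -> 't' -> 'h' -> 'c'
Result: oxkothc


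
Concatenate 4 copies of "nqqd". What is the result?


Input string: 'nqqd'
Operation: repeat 4 times
Concatenation: 'nqqd' + 'nqqd' + 'nqqd' + 'nqqd'
Result: nqqdnqqdnqqdnqqd


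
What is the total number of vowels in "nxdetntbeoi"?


Input string: 'nxdetntbeoi'
Operation: count vowels (a, e, i, o, u)
Scan: s[0]='n', s[1]='x', s[2]='d', s[3]='e' (vowel), s[4]='t', s[5]='n', s[6]='t', s[7]='b', s[8]='e' (vowel), s[9]='o' (vowel), s[10]='i' (vowel)
Vowels found: 4
Result: 4


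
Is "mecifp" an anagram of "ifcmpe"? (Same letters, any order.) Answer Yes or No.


String 1: 'ifcmpe' -> sorted: 'cefimp'
String 2: 'mecifp' -> sorted: 'cefimp'
Compare sorted forms: 'cefimp' == 'cefimp'
Anagram: Yes


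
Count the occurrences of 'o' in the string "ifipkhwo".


Input string: 'ifipkhwo'
Target character: 'o'
Scan each position: s[7]='o'
Matches found at indices: 7
Total: 1


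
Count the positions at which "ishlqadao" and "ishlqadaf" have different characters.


String 1: 'ishlqadao'
String 2: 'ishlqadaf'
Compare each position: pos 0: 'i'=='i', pos 1: 's'=='s', pos 2: 'h'=='h', pos 3: 'l'=='l', pos 4: 'q'=='q', pos 5: 'a'=='a', pos 6: 'd'=='d', pos 7: 'a'=='a', pos 8: 'o'!='f'
Differing positions: 1
Hamming distance: 1


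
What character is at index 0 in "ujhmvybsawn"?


Input string: 'ujhmvybsawn'
Operation: get character at index 0
Index mapping: s[0]='u'
Result: 'u'


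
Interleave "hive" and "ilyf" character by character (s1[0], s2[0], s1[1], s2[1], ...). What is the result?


String 1: 'hive'
String 2: 'ilyf'
Operation: alternate characters
Pairs: 'h'+'i', 'i'+'l', 'v'+'y', 'e'+'f'
Result: hiilvyef


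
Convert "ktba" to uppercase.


Input string: 'ktba'
Operation: convert each letter to uppercase
Mapping: 'k'->'K', 't'->'T', 'b'->'B', 'a'->'A'
Result: KTBA


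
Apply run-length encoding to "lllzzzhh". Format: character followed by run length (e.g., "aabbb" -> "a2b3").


Input: 'lllzzzhh'
Operation: identify consecutive runs
Runs: 'lll' -> l3, 'zzz' -> z3, 'hh' -> h2
Encoded: l3z3h2


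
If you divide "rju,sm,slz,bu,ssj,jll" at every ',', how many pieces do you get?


Input string: 'rju,sm,slz,bu,ssj,jll'
Delimiter: ','
Split result: 'rju', 'sm', 'slz', 'bu', 'ssj', 'jll'
Number of parts: 6


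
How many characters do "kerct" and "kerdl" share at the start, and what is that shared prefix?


String 1: 'kerct'
String 2: 'kerdl'
Compare position by position:
pos 0: 'k' vs 'k' match
pos 1: 'e' vs 'e' match
pos 2: 'r' vs 'r' match
pos 3: 'c' vs 'd' differ -> stop
Longest common prefix: "ker" (length 3)


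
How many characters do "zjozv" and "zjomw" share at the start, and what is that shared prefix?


String 1: 'zjozv'
String 2: 'zjomw'
Compare position by position:
pos 0: 'z' vs 'z' match
pos 1: 'j' vs 'j' match
pos 2: 'o' vs 'o' match
pos 3: 'z' vs 'm' differ -> stop
Longest common prefix: "zjo" (length 3)


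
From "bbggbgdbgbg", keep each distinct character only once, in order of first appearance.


Input: 'bbggbgdbgbg'
Operation: keep first occurrence of each character
Scan: s[0]='b' new -> keep; s[1]='b' seen -> skip; s[2]='g' new -> keep; s[3]='g' seen -> skip; s[4]='b' seen -> skip; s[5]='g' seen -> skip; s[6]='d' new -> keep; s[7]='b' seen -> skip; s[8]='g' seen -> skip; s[9]='b' seen -> skip; s[10]='g' seen -> skip
Result: bgd


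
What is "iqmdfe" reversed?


Input string: 'iqmdfe'
Operation: reverse character order
Original order: 'i' -> 'q' -> 'm' -> 'd' -> 'f' -> 'e'
Reversed order: 'e' -> 'f' -> 'd' -> 'm' -> 'q' -> 'i'
Result: efdmqi


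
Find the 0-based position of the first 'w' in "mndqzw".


Input string: 'mndqzw'
Target: 'w'
Scanning left to right: s[0]='m', s[1]='n', s[2]='d', s[3]='q', s[4]='z', s[5]='w'
First match at index: 5


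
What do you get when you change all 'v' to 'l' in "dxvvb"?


Input string: 'dxvvb'
Operation: replace 'v' with 'l'
Positions of 'v': 2, 3
After replacement: dxllb


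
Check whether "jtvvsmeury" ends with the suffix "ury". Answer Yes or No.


Input string: 'jtvvsmeury'
Suffix to check: 'ury'
Last 3 characters of input: 'ury'
Match: True
Result: Yes


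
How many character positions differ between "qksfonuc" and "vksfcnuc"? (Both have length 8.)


String 1: 'qksfonuc'
String 2: 'vksfcnuc'
Compare each position: pos 0: 'q'!='v', pos 1: 'k'=='k', pos 2: 's'=='s', pos 3: 'f'=='f', pos 4: 'o'!='c', pos 5: 'n'=='n', pos 6: 'u'=='u', pos 7: 'c'=='c'
Differing positions: 2
Hamming distance: 2


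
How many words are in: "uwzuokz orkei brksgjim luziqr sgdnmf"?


Input string: 'uwzuokz orkei brksgjim luziqr sgdnmf'
Operation: split by spaces
Words found: 'uwzuokz', 'orkei', 'brksgjim', 'luziqr', 'sgdnmf'
Word count: 5


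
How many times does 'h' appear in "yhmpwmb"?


Input string: 'yhmpwmb'
Target character: 'h'
Scan each position: s[1]='h'
Matches found at indices: 1
Total: 1


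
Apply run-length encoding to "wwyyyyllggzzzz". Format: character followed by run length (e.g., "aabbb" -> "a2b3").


Input: 'wwyyyyllggzzzz'
Operation: identify consecutive runs
Runs: 'ww' -> w2, 'yyyy' -> y4, 'll' -> l2, 'gg' -> g2, 'zzzz' -> z4
Encoded: w2y4l2g2z4


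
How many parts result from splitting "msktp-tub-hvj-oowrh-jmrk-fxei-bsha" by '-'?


Input string: 'msktp-tub-hvj-oowrh-jmrk-fxei-bsha'
Delimiter: '-'
Split result: 'msktp', 'tub', 'hvj', 'oowrh', 'jmrk', 'fxei', 'bsha'
Number of parts: 7


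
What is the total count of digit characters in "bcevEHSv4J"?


Input string: 'bcevEHSv4J'
Operation: count digit characters (0-9)
Scan: 'b', 'c', 'e', 'v', 'E', 'H', 'S', 'v', '4'(digit), 'J'
Digits found: 1
Result: 1


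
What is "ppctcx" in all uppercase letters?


Input string: 'ppctcx'
Operation: convert each letter to uppercase
Mapping: 'p'->'P', 'p'->'P', 'c'->'C', 't'->'T', 'c'->'C', 'x'->'X'
Result: PPCTCX


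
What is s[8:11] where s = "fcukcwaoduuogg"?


Input string: 'fcukcwaoduuogg'
Operation: slice [8:11]
Extract characters: s[8]='d', s[9]='u', s[10]='u'
Result: duu


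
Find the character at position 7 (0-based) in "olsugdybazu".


Input string: 'olsugdybazu'
Operation: get character at index 7
Index mapping: s[0]='o', s[1]='l', s[2]='s', s[3]='u', s[4]='g', s[5]='d', s[6]='y', s[7]='b'
Result: 'b'


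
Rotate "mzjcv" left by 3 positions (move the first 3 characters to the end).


Input: 'mzjcv', shift = 3
Operation: split at index 3 and swap parts
Front part s[0:3] = 'mzj'
Back part s[3:] = 'cv'
Rotated = back + front = 'cv' + 'mzj'
Result: cvmzj


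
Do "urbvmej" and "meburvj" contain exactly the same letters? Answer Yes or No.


String 1: 'urbvmej' -> sorted: 'bejmruv'
String 2: 'meburvj' -> sorted: 'bejmruv'
Compare sorted forms: 'bejmruv' == 'bejmruv'
Anagram: Yes


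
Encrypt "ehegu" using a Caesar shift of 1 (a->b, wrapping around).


Input: 'ehegu', shift = 1
Operation: for each letter, (position + 1) mod 26
Mapping: 'e'(4+1=5)->'f', 'h'(7+1=8)->'i', 'e'(4+1=5)->'f', 'g'(6+1=7)->'h', 'u'(20+1=21)->'v'
Result: fifhv


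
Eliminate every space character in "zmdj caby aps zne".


Input string: 'zmdj caby aps zne'
Operation: remove all spaces
Words: 'zmdj', 'caby', 'aps', 'zne'
Join without spaces: zmdjcabyapszne


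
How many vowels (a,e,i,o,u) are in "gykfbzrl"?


Input string: 'gykfbzrl'
Operation: count vowels (a, e, i, o, u)
Scan: s[0]='g', s[1]='y', s[2]='k', s[3]='f', s[4]='b', s[5]='z', s[6]='r', s[7]='l'
Vowels found: 0
Result: 0


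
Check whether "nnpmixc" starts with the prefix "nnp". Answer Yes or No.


Input string: 'nnpmixc'
Prefix to check: 'nnp'
First 3 characters of input: 'nnp'
Match: True
Result: Yes


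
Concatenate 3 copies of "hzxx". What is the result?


Input string: 'hzxx'
Operation: repeat 3 times
Concatenation: 'hzxx' + 'hzxx' + 'hzxx'
Result: hzxxhzxxhzxx


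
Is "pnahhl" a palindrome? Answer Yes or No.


Input string: 'pnahhl'
Reversed: 'lhhanp'
Compare pairs: s[0]='p' vs s[5]='l' (mismatch), s[1]='n' vs s[4]='h' (mismatch), s[2]='a' vs s[3]='h' (mismatch)
Palindrome: No


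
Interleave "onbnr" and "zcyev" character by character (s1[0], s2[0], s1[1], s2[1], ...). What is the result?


String 1: 'onbnr'
String 2: 'zcyev'
Operation: alternate characters
Pairs: 'o'+'z', 'n'+'c', 'b'+'y', 'n'+'e', 'r'+'v'
Result: ozncbynerv


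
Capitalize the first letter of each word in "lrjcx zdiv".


Input string: 'lrjcx zdiv'
Operation: capitalize first letter of each word
Word transformations: 'lrjcx'->'Lrjcx', 'zdiv'->'Zdiv'
Result: Lrjcx Zdiv


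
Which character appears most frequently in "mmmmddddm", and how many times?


Input: 'mmmmddddm'
Operation: tally each character
Counts: 'd':4, 'm':5
Maximum: 'm' appears 5 times


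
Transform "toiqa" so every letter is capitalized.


Input string: 'toiqa'
Operation: convert each letter to uppercase
Mapping: 't'->'T', 'o'->'O', 'i'->'I', 'q'->'Q', 'a'->'A'
Result: TOIQA


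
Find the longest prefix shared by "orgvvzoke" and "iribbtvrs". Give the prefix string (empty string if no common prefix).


String 1: 'orgvvzoke'
String 2: 'iribbtvrs'
Compare position by position:
pos 0: 'o' vs 'i' differ -> stop
Longest common prefix: "" (length 0)


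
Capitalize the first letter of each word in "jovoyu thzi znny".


Input string: 'jovoyu thzi znny'
Operation: capitalize first letter of each word
Word transformations: 'jovoyu'->'Jovoyu', 'thzi'->'Thzi', 'znny'->'Znny'
Result: Jovoyu Thzi Znny


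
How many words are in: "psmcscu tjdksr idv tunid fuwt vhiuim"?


Input string: 'psmcscu tjdksr idv tunid fuwt vhiuim'
Operation: split by spaces
Words found: 'psmcscu', 'tjdksr', 'idv', 'tunid', 'fuwt', 'vhiuim'
Word count: 6


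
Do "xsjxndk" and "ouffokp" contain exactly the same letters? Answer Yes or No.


String 1: 'xsjxndk' -> sorted: 'djknsxx'
String 2: 'ouffokp' -> sorted: 'ffkoopu'
Compare sorted forms: 'djknsxx' != 'ffkoopu'
Anagram: No


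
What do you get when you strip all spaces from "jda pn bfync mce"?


Input string: 'jda pn bfync mce'
Operation: remove all spaces
Words: 'jda', 'pn', 'bfync', 'mce'
Join without spaces: jdapnbfyncmce


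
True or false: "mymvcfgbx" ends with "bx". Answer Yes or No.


Input string: 'mymvcfgbx'
Suffix to check: 'bx'
Last 2 characters of input: 'bx'
Match: True
Result: Yes


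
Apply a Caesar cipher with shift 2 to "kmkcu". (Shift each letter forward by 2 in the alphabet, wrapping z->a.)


Input: 'kmkcu', shift = 2
Operation: for each letter, (position + 2) mod 26
Mapping: 'k'(10+2=12)->'m', 'm'(12+2=14)->'o', 'k'(10+2=12)->'m', 'c'(2+2=4)->'e', 'u'(20+2=22)->'w'
Result: momew


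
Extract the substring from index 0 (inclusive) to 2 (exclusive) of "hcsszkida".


Input string: 'hcsszkida'
Operation: slice [0:2]
Extract characters: s[0]='h', s[1]='c'
Result: hc


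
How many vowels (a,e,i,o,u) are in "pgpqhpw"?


Input string: 'pgpqhpw'
Operation: count vowels (a, e, i, o, u)
Scan: s[0]='p', s[1]='g', s[2]='p', s[3]='q', s[4]='h', s[5]='p', s[6]='w'
Vowels found: 0
Result: 0


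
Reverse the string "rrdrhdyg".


Input string: 'rrdrhdyg'
Operation: reverse character order
Original order: 'r' -> 'r' -> 'd' -> 'r' -> 'h' -> 'd' -> 'y' -> 'g'
Reversed order: 'g' -> 'y' -> 'd' -> 'h' -> 'r' -> 'd' -> 'r' -> 'r'
Result: gydhrdrr


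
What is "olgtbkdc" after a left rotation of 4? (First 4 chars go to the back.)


Input: 'olgtbkdc', shift = 4
Operation: split at index 4 and swap parts
Front part s[0:4] = 'olgt'
Back part s[4:] = 'bkdc'
Rotated = back + front = 'bkdc' + 'olgt'
Result: bkdcolgt


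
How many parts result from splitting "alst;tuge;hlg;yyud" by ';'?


Input string: 'alst;tuge;hlg;yyud'
Delimiter: ';'
Split result: 'alst', 'tuge', 'hlg', 'yyud'
Number of parts: 4


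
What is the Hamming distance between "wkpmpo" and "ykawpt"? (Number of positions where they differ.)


String 1: 'wkpmpo'
String 2: 'ykawpt'
Compare each position: pos 0: 'w'!='y', pos 1: 'k'=='k', pos 2: 'p'!='a', pos 3: 'm'!='w', pos 4: 'p'=='p', pos 5: 'o'!='t'
Differing positions: 4
Hamming distance: 4


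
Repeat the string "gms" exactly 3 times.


Input string: 'gms'
Operation: repeat 3 times
Concatenation: 'gms' + 'gms' + 'gms'
Result: gmsgmsgms


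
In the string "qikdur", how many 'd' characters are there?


Input string: 'qikdur'
Target character: 'd'
Scan each position: s[3]='d'
Matches found at indices: 3
Total: 1


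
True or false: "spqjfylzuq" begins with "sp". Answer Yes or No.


Input string: 'spqjfylzuq'
Prefix to check: 'sp'
First 2 characters of input: 'sp'
Match: True
Result: Yes


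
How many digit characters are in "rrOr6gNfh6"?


Input string: 'rrOr6gNfh6'
Operation: count digit characters (0-9)
Scan: 'r', 'r', 'O', 'r', '6'(digit), 'g', 'N', 'f', 'h', '6'(digit)
Digits found: 2
Result: 2


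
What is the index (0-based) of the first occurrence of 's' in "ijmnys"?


Input string: 'ijmnys'
Target: 's'
Scanning left to right: s[0]='i', s[1]='j', s[2]='m', s[3]='n', s[4]='y', s[5]='s'
First match at index: 5


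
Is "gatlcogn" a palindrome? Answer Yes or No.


Input string: 'gatlcogn'
Reversed: 'ngocltag'
Compare pairs: s[0]='g' vs s[7]='n' (mismatch), s[1]='a' vs s[6]='g' (mismatch), s[2]='t' vs s[5]='o' (mismatch), s[3]='l' vs s[4]='c' (mismatch)
Palindrome: No


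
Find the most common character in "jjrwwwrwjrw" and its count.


Input: 'jjrwwwrwjrw'
Operation: tally each character
Counts: 'j':3, 'r':3, 'w':5
Maximum: 'w' appears 5 times


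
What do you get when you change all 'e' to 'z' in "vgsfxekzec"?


Input string: 'vgsfxekzec'
Operation: replace 'e' with 'z'
Positions of 'e': 5, 8
After replacement: vgsfxzkzzc


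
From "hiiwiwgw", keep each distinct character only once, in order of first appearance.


Input: 'hiiwiwgw'
Operation: keep first occurrence of each character
Scan: s[0]='h' new -> keep; s[1]='i' new -> keep; s[2]='i' seen -> skip; s[3]='w' new -> keep; s[4]='i' seen -> skip; s[5]='w' seen -> skip; s[6]='g' new -> keep; s[7]='w' seen -> skip
Result: hiwg


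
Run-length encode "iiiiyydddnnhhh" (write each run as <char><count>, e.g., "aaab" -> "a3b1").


Input: 'iiiiyydddnnhhh'
Operation: identify consecutive runs
Runs: 'iiii' -> i4, 'yy' -> y2, 'ddd' -> d3, 'nn' -> n2, 'hhh' -> h3
Encoded: i4y2d3n2h3


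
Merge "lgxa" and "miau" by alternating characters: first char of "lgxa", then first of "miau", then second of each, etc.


String 1: 'lgxa'
String 2: 'miau'
Operation: alternate characters
Pairs: 'l'+'m', 'g'+'i', 'x'+'a', 'a'+'u'
Result: lmgixaau


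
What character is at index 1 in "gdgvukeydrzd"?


Input string: 'gdgvukeydrzd'
Operation: get character at index 1
Index mapping: s[0]='g', s[1]='d'
Result: 'd'


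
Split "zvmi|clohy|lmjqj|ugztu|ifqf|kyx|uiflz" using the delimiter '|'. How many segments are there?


Input string: 'zvmi|clohy|lmjqj|ugztu|ifqf|kyx|uiflz'
Delimiter: '|'
Split result: 'zvmi', 'clohy', 'lmjqj', 'ugztu', 'ifqf', 'kyx', 'uiflz'
Number of parts: 7


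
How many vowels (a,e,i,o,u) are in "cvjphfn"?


Input string: 'cvjphfn'
Operation: count vowels (a, e, i, o, u)
Scan: s[0]='c', s[1]='v', s[2]='j', s[3]='p', s[4]='h', s[5]='f', s[6]='n'
Vowels found: 0
Result: 0


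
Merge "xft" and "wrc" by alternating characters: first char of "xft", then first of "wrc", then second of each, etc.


String 1: 'xft'
String 2: 'wrc'
Operation: alternate characters
Pairs: 'x'+'w', 'f'+'r', 't'+'c'
Result: xwfrtc


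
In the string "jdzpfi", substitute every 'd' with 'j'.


Input string: 'jdzpfi'
Operation: replace 'd' with 'j'
Positions of 'd': 1
After replacement: jjzpfi


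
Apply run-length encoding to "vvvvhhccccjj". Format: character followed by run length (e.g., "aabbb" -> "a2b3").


Input: 'vvvvhhccccjj'
Operation: identify consecutive runs
Runs: 'vvvv' -> v4, 'hh' -> h2, 'cccc' -> c4, 'jj' -> j2
Encoded: v4h2c4j2


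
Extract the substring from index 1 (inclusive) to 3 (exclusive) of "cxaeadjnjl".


Input string: 'cxaeadjnjl'
Operation: slice [1:3]
Extract characters: s[1]='x', s[2]='a'
Result: xa


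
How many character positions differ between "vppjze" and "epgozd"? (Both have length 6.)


String 1: 'vppjze'
String 2: 'epgozd'
Compare each position: pos 0: 'v'!='e', pos 1: 'p'=='p', pos 2: 'p'!='g', pos 3: 'j'!='o', pos 4: 'z'=='z', pos 5: 'e'!='d'
Differing positions: 4
Hamming distance: 4


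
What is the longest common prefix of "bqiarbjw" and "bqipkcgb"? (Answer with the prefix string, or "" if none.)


String 1: 'bqiarbjw'
String 2: 'bqipkcgb'
Compare position by position:
pos 0: 'b' vs 'b' match
pos 1: 'q' vs 'q' match
pos 2: 'i' vs 'i' match
pos 3: 'a' vs 'p' differ -> stop
Longest common prefix: "bqi" (length 3)


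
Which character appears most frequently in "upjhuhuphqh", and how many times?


Input: 'upjhuhuphqh'
Operation: tally each character
Counts: 'h':4, 'j':1, 'p':2, 'q':1, 'u':3
Maximum: 'h' appears 4 times


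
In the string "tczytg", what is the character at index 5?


Input string: 'tczytg'
Operation: get character at index 5
Index mapping: s[0]='t', s[1]='c', s[2]='z', s[3]='y', s[4]='t', s[5]='g'
Result: 'g'


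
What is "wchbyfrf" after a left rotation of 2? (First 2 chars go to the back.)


Input: 'wchbyfrf', shift = 2
Operation: split at index 2 and swap parts
Front part s[0:2] = 'wc'
Back part s[2:] = 'hbyfrf'
Rotated = back + front = 'hbyfrf' + 'wc'
Result: hbyfrfwc


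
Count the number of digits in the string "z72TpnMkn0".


Input string: 'z72TpnMkn0'
Operation: count digit characters (0-9)
Scan: 'z', '7'(digit), '2'(digit), 'T', 'p', 'n', 'M', 'k', 'n', '0'(digit)
Digits found: 3
Result: 3


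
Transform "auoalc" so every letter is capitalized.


Input string: 'auoalc'
Operation: convert each letter to uppercase
Mapping: 'a'->'A', 'u'->'U', 'o'->'O', 'a'->'A', 'l'->'L', 'c'->'C'
Result: AUOALC


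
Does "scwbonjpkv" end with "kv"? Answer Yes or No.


Input string: 'scwbonjpkv'
Suffix to check: 'kv'
Last 2 characters of input: 'kv'
Match: True
Result: Yes


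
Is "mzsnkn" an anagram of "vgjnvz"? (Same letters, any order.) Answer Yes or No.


String 1: 'vgjnvz' -> sorted: 'gjnvvz'
String 2: 'mzsnkn' -> sorted: 'kmnnsz'
Compare sorted forms: 'gjnvvz' != 'kmnnsz'
Anagram: No


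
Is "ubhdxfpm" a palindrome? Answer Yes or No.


Input string: 'ubhdxfpm'
Reversed: 'mpfxdhbu'
Compare pairs: s[0]='u' vs s[7]='m' (mismatch), s[1]='b' vs s[6]='p' (mismatch), s[2]='h' vs s[5]='f' (mismatch), s[3]='d' vs s[4]='x' (mismatch)
Palindrome: No


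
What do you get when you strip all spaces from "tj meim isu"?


Input string: 'tj meim isu'
Operation: remove all spaces
Words: 'tj', 'meim', 'isu'
Join without spaces: tjmeimisu


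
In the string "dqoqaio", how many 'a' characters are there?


Input string: 'dqoqaio'
Target character: 'a'
Scan each position: s[4]='a'
Matches found at indices: 4
Total: 1


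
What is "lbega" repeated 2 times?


Input string: 'lbega'
Operation: repeat 2 times
Concatenation: 'lbega' + 'lbega'
Result: lbegalbega


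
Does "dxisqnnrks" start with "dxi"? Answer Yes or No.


Input string: 'dxisqnnrks'
Prefix to check: 'dxi'
First 3 characters of input: 'dxi'
Match: True
Result: Yes


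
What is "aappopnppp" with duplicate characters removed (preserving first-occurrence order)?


Input: 'aappopnppp'
Operation: keep first occurrence of each character
Scan: s[0]='a' new -> keep; s[1]='a' seen -> skip; s[2]='p' new -> keep; s[3]='p' seen -> skip; s[4]='o' new -> keep; s[5]='p' seen -> skip; s[6]='n' new -> keep; s[7]='p' seen -> skip; s[8]='p' seen -> skip; s[9]='p' seen -> skip
Result: apon


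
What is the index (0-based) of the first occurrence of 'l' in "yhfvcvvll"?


Input string: 'yhfvcvvll'
Target: 'l'
Scanning left to right: s[0]='y', s[1]='h', s[2]='f', s[3]='v', s[4]='c', s[5]='v', s[6]='v', s[7]='l'
First match at index: 7


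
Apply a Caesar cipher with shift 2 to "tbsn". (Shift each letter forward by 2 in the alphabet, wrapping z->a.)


Input: 'tbsn', shift = 2
Operation: for each letter, (position + 2) mod 26
Mapping: 't'(19+2=21)->'v', 'b'(1+2=3)->'d', 's'(18+2=20)->'u', 'n'(13+2=15)->'p'
Result: vdup


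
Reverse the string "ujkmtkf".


Input string: 'ujkmtkf'
Operation: reverse character order
Original order: 'u' -> 'j' -> 'k' -> 'm' -> 't' -> 'k' -> 'f'
Reversed order: 'f' -> 'k' -> 't' -> 'm' -> 'k' -> 'j' -> 'u'
Result: fktmkju


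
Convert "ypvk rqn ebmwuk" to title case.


Input string: 'ypvk rqn ebmwuk'
Operation: capitalize first letter of each word
Word transformations: 'ypvk'->'Ypvk', 'rqn'->'Rqn', 'ebmwuk'->'Ebmwuk'
Result: Ypvk Rqn Ebmwuk


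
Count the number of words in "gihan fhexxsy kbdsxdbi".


Input string: 'gihan fhexxsy kbdsxdbi'
Operation: split by spaces
Words found: 'gihan', 'fhexxsy', 'kbdsxdbi'
Word count: 3


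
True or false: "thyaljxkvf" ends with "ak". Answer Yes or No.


Input string: 'thyaljxkvf'
Suffix to check: 'ak'
Last 2 characters of input: 'vf'
Match: False
Result: No


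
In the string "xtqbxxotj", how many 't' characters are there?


Input string: 'xtqbxxotj'
Target character: 't'
Scan each position: s[1]='t', s[7]='t'
Matches found at indices: 1, 7
Total: 2


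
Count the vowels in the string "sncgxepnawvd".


Input string: 'sncgxepnawvd'
Operation: count vowels (a, e, i, o, u)
Scan: s[0]='s', s[1]='n', s[2]='c', s[3]='g', s[4]='x', s[5]='e' (vowel), s[6]='p', s[7]='n', s[8]='a' (vowel), s[9]='w', s[10]='v', s[11]='d'
Vowels found: 2
Result: 2


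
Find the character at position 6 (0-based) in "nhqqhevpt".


Input string: 'nhqqhevpt'
Operation: get character at index 6
Index mapping: s[0]='n', s[1]='h', s[2]='q', s[3]='q', s[4]='h', s[5]='e', s[6]='v'
Result: 'v'


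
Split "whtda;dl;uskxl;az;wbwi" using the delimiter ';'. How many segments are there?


Input string: 'whtda;dl;uskxl;az;wbwi'
Delimiter: ';'
Split result: 'whtda', 'dl', 'uskxl', 'az', 'wbwi'
Number of parts: 5


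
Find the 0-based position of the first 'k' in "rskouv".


Input string: 'rskouv'
Target: 'k'
Scanning left to right: s[0]='r', s[1]='s', s[2]='k'
First match at index: 2


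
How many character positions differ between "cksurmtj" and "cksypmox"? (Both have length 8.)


String 1: 'cksurmtj'
String 2: 'cksypmox'
Compare each position: pos 0: 'c'=='c', pos 1: 'k'=='k', pos 2: 's'=='s', pos 3: 'u'!='y', pos 4: 'r'!='p', pos 5: 'm'=='m', pos 6: 't'!='o', pos 7: 'j'!='x'
Differing positions: 4
Hamming distance: 4


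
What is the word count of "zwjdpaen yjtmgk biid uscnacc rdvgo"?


Input string: 'zwjdpaen yjtmgk biid uscnacc rdvgo'
Operation: split by spaces
Words found: 'zwjdpaen', 'yjtmgk', 'biid', 'uscnacc', 'rdvgo'
Word count: 5


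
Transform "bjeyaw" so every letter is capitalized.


Input string: 'bjeyaw'
Operation: convert each letter to uppercase
Mapping: 'b'->'B', 'j'->'J', 'e'->'E', 'y'->'Y', 'a'->'A', 'w'->'W'
Result: BJEYAW


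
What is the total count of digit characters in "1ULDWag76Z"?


Input string: '1ULDWag76Z'
Operation: count digit characters (0-9)
Scan: '1'(digit), 'U', 'L', 'D', 'W', 'a', 'g', '7'(digit), '6'(digit), 'Z'
Digits found: 3
Result: 3


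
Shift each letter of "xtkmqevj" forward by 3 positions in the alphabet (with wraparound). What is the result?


Input: 'xtkmqevj', shift = 3
Operation: for each letter, (position + 3) mod 26
Mapping: 'x'(23+3=26, 26 mod 26=0)->'a', 't'(19+3=22)->'w', 'k'(10+3=13)->'n', 'm'(12+3=15)->'p', 'q'(16+3=19)->'t', 'e'(4+3=7)->'h', 'v'(21+3=24)->'y', 'j'(9+3=12)->'m'
Result: awnpthym


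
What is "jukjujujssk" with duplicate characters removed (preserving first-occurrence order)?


Input: 'jukjujujssk'
Operation: keep first occurrence of each character
Scan: s[0]='j' new -> keep; s[1]='u' new -> keep; s[2]='k' new -> keep; s[3]='j' seen -> skip; s[4]='u' seen -> skip; s[5]='j' seen -> skip; s[6]='u' seen -> skip; s[7]='j' seen -> skip; s[8]='s' new -> keep; s[9]='s' seen -> skip; s[10]='k' seen -> skip
Result: juks


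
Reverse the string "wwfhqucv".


Input string: 'wwfhqucv'
Operation: reverse character order
Original order: 'w' -> 'w' -> 'f' -> 'h' -> 'q' -> 'u' -> 'c' -> 'v'
Reversed order: 'v' -> 'c' -> 'u' -> 'q' -> 'h' -> 'f' -> 'w' -> 'w'
Result: vcuqhfww


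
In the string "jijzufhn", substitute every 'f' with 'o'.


Input string: 'jijzufhn'
Operation: replace 'f' with 'o'
Positions of 'f': 5
After replacement: jijzuohn


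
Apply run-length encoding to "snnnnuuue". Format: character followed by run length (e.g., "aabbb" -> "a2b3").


Input: 'snnnnuuue'
Operation: identify consecutive runs
Runs: 's' -> s1, 'nnnn' -> n4, 'uuu' -> u3, 'e' -> e1
Encoded: s1n4u3e1


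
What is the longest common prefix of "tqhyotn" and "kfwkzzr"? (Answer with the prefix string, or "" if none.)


String 1: 'tqhyotn'
String 2: 'kfwkzzr'
Compare position by position:
pos 0: 't' vs 'k' differ -> stop
Longest common prefix: "" (length 0)


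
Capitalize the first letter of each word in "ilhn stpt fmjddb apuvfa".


Input string: 'ilhn stpt fmjddb apuvfa'
Operation: capitalize first letter of each word
Word transformations: 'ilhn'->'Ilhn', 'stpt'->'Stpt', 'fmjddb'->'Fmjddb', 'apuvfa'->'Apuvfa'
Result: Ilhn Stpt Fmjddb Apuvfa


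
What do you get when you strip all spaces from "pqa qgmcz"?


Input string: 'pqa qgmcz'
Operation: remove all spaces
Words: 'pqa', 'qgmcz'
Join without spaces: pqaqgmcz


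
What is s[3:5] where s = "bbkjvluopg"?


Input string: 'bbkjvluopg'
Operation: slice [3:5]
Extract characters: s[3]='j', s[4]='v'
Result: jv


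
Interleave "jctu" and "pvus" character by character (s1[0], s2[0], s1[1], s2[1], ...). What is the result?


String 1: 'jctu'
String 2: 'pvus'
Operation: alternate characters
Pairs: 'j'+'p', 'c'+'v', 't'+'u', 'u'+'s'
Result: jpcvtuus


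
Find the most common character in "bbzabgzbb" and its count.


Input: 'bbzabgzbb'
Operation: tally each character
Counts: 'a':1, 'b':5, 'g':1, 'z':2
Maximum: 'b' appears 5 times


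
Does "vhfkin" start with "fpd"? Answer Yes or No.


Input string: 'vhfkin'
Prefix to check: 'fpd'
First 3 characters of input: 'vhf'
Match: False
Result: No


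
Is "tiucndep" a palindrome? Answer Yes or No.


Input string: 'tiucndep'
Reversed: 'pedncuit'
Compare pairs: s[0]='t' vs s[7]='p' (mismatch), s[1]='i' vs s[6]='e' (mismatch), s[2]='u' vs s[5]='d' (mismatch), s[3]='c' vs s[4]='n' (mismatch)
Palindrome: No


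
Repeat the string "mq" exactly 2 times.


Input string: 'mq'
Operation: repeat 2 times
Concatenation: 'mq' + 'mq'
Result: mqmq


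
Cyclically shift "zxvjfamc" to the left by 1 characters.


Input: 'zxvjfamc', shift = 1
Operation: split at index 1 and swap parts
Front part s[0:1] = 'z'
Back part s[1:] = 'xvjfamc'
Rotated = back + front = 'xvjfamc' + 'z'
Result: xvjfamcz


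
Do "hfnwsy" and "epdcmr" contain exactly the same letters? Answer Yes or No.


String 1: 'hfnwsy' -> sorted: 'fhnswy'
String 2: 'epdcmr' -> sorted: 'cdempr'
Compare sorted forms: 'fhnswy' != 'cdempr'
Anagram: No


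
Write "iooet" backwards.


Input string: 'iooet'
Operation: reverse character order
Original order: 'i' -> 'o' -> 'o' -> 'e' -> 't'
Reversed order: 't' -> 'e' -> 'o' -> 'o' -> 'i'
Result: teooi


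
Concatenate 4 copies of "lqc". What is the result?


Input string: 'lqc'
Operation: repeat 4 times
Concatenation: 'lqc' + 'lqc' + 'lqc' + 'lqc'
Result: lqclqclqclqc


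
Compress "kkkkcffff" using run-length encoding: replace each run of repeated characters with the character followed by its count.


Input: 'kkkkcffff'
Operation: identify consecutive runs
Runs: 'kkkk' -> k4, 'c' -> c1, 'ffff' -> f4
Encoded: k4c1f4


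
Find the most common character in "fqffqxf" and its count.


Input: 'fqffqxf'
Operation: tally each character
Counts: 'f':4, 'q':2, 'x':1
Maximum: 'f' appears 4 times


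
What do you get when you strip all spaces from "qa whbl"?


Input string: 'qa whbl'
Operation: remove all spaces
Words: 'qa', 'whbl'
Join without spaces: qawhbl


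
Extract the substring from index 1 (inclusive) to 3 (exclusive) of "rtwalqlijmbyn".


Input string: 'rtwalqlijmbyn'
Operation: slice [1:3]
Extract characters: s[1]='t', s[2]='w'
Result: tw


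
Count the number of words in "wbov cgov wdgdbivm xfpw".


Input string: 'wbov cgov wdgdbivm xfpw'
Operation: split by spaces
Words found: 'wbov', 'cgov', 'wdgdbivm', 'xfpw'
Word count: 4


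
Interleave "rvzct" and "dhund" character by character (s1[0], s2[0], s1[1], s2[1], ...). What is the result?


String 1: 'rvzct'
String 2: 'dhund'
Operation: alternate characters
Pairs: 'r'+'d', 'v'+'h', 'z'+'u', 'c'+'n', 't'+'d'
Result: rdvhzucntd


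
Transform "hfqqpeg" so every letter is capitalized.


Input string: 'hfqqpeg'
Operation: convert each letter to uppercase
Mapping: 'h'->'H', 'f'->'F', 'q'->'Q', 'q'->'Q', 'p'->'P', 'e'->'E', 'g'->'G'
Result: HFQQPEG


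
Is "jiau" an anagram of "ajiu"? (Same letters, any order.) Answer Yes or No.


String 1: 'ajiu' -> sorted: 'aiju'
String 2: 'jiau' -> sorted: 'aiju'
Compare sorted forms: 'aiju' == 'aiju'
Anagram: Yes


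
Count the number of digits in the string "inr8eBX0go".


Input string: 'inr8eBX0go'
Operation: count digit characters (0-9)
Scan: 'i', 'n', 'r', '8'(digit), 'e', 'B', 'X', '0'(digit), 'g', 'o'
Digits found: 2
Result: 2


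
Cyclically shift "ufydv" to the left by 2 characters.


Input: 'ufydv', shift = 2
Operation: split at index 2 and swap parts
Front part s[0:2] = 'uf'
Back part s[2:] = 'ydv'
Rotated = back + front = 'ydv' + 'uf'
Result: ydvuf


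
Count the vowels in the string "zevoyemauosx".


Input string: 'zevoyemauosx'
Operation: count vowels (a, e, i, o, u)
Scan: s[0]='z', s[1]='e' (vowel), s[2]='v', s[3]='o' (vowel), s[4]='y', s[5]='e' (vowel), s[6]='m', s[7]='a' (vowel), s[8]='u' (vowel), s[9]='o' (vowel), s[10]='s', s[11]='x'
Vowels found: 6
Result: 6


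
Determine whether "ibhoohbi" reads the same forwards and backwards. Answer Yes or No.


Input string: 'ibhoohbi'
Reversed: 'ibhoohbi'
Compare pairs: s[0]='i' vs s[7]='i' (match), s[1]='b' vs s[6]='b' (match), s[2]='h' vs s[5]='h' (match), s[3]='o' vs s[4]='o' (match)
Palindrome: Yes
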